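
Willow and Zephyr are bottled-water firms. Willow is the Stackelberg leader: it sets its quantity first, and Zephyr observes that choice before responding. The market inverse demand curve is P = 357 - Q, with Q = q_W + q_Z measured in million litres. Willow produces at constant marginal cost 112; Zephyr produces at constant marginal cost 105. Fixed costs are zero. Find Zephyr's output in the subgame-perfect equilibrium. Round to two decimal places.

Solve by backward induction. Given q_W, the follower Zephyr maximises π_Z = (357 - q_W - q_Z)q_Z - 105q_Z.
∂π_Z/∂q_Z = 252 - q_W - 2q_Z = 0 gives the reaction function q_Z = (252 - q_W)/2.
Willow substitutes q_Z(q_W) into its own profit: π_W = q_W(357 - q_W - (252 - q_W)/2) - 112q_W = (231 - (1/2)q_W)q_W - 112q_W.
Maximising: ∂π_W/∂q_W = 119 - q_W = 0, giving q_W = 119.
Then q_Z = (252 - 119)/2 = 133/2.

66.50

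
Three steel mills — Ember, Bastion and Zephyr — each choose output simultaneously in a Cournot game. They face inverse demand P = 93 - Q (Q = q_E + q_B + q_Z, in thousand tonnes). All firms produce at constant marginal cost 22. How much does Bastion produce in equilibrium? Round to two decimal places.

Each firm earns π_i = (93 - Q)q_i - 22q_i.
First-order condition (treating rivals' output as given): 71 - 2q_i - Σ_{j≠i} q_j = 0.
By symmetry each firm produces the same amount; substituting Σ_{j≠i} q_j = 2q_i yields q_i = 71/4.

17.75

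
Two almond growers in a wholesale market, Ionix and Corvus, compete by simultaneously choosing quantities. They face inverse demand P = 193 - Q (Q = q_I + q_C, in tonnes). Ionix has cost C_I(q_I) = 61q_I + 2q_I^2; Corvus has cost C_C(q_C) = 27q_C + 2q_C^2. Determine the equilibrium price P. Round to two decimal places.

150.43

Ionix's profit: π_I = (193 - Q)q_I - (61q_I + 2q_I²). Setting ∂π_I/∂q_I = 0: 132 - 6q_I - (q_C) = 0.
Corvus's profit: π_C = (193 - Q)q_C - (27q_C + 2q_C²). Setting ∂π_C/∂q_C = 0: 166 - 6q_C - (q_I) = 0.
Best responses: q_I = (132 - q_C)/6, q_C = (166 - q_I)/6.
Substituting one into the other gives q_I = 626/35 and q_C = 864/35.
Total output Q = 298/7, so price P = 193 - 298/7 = 1053/7.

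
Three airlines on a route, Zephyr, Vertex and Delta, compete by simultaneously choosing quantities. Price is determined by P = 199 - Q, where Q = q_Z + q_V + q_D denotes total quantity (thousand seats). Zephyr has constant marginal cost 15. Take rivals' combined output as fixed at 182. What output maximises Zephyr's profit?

1

With rivals' combined output fixed at 182, Zephyr's profit is π_Z = (199 - 182 - q_Z)q_Z - (15q_Z) = (17 - q_Z)q_Z - (15q_Z).
∂π_Z/∂q_Z = 2 - 2q_Z = 0, so q_Z = 1.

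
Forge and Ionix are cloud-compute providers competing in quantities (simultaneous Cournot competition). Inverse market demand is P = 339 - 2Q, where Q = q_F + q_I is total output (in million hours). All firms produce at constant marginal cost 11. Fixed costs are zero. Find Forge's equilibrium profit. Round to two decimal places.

Each firm earns π_i = (339 - 2Q)q_i - 11q_i.
Setting ∂π_i/∂q_i = 0 with rivals' quantities fixed: 328 - 4q_i - 2q_j = 0.
With identical firms every q_j equals q_i, so q_j = q_i and 328 = 6q_i, giving q_i = 164/3.
Price P = 339 - 2·(328/3) = 361/3.
Forge's profit: (361/3 - 11)·(164/3) = 5976.8889.

5976.89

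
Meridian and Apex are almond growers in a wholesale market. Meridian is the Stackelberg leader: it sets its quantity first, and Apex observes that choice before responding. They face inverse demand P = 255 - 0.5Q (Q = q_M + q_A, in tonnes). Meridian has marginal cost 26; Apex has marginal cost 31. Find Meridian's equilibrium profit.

The follower Apex best-responds to any q_M: π_A = (255 - 0.5Q)q_A - 31q_A.
∂π_A/∂q_A = 224 - (1/2)q_M - q_A = 0 gives the reaction function q_A = (224 - (1/2)q_M).
The leader anticipates this reaction. Substituting into P = 255 - 0.5Q gives P = 143 - (1/4)q_M, so π_M = (143 - (1/4)q_M)q_M - 26q_M.
Maximising: ∂π_M/∂q_M = 117 - (1/2)q_M = 0, giving q_M = 234.
Then q_A = (224 - (1/2)·234) = 107.
Price P = 255 - (1/2)·341 = 169/2.
Meridian's profit: (169/2 - 26)·234 = 13689.

13689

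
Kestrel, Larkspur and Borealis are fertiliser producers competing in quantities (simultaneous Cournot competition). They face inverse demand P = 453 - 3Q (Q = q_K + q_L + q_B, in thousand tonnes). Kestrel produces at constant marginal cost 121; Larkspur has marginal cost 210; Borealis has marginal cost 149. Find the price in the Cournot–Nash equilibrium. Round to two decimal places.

Kestrel's profit: π_K = (453 - 3Q)q_K - (121q_K). Setting ∂π_K/∂q_K = 0: 332 - 6q_K - 3(q_L + q_B) = 0.
Larkspur's first-order condition: 243 - 6q_L - 3(q_K + q_B) = 0.
Borealis's first-order condition: 304 - 6q_B - 3(q_K + q_L) = 0.
Summing all 3 equations gives 879 − 12Q = 0, hence Q = 293/4.
Back-substituting: q_K = (332 − 879/4)/3 = 449/12, q_L = (243 − 879/4)/3 = 31/4, q_B = (304 − 879/4)/3 = 337/12.
Total output Q = 293/4, so price P = 453 - 3·(293/4) = 933/4.

233.25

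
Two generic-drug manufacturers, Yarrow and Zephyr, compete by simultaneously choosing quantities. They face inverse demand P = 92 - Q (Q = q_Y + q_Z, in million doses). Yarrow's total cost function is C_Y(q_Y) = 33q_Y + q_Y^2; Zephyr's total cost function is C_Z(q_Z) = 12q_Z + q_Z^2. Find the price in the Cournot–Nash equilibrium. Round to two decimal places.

Yarrow's profit: π_Y = (92 - Q)q_Y - (33q_Y + q_Y²). Setting ∂π_Y/∂q_Y = 0: 59 - 4q_Y - (q_Z) = 0.
Zephyr's first-order condition: 80 - 4q_Z - (q_Y) = 0.
Rearranging gives the reaction functions q_Y = (59 - q_Z)/4 and q_Z = (80 - q_Y)/4.
Solving the pair: q_Y = 52/5, q_Z = 87/5.
Total output Q = 139/5, so price P = 92 - 139/5 = 321/5.

64.20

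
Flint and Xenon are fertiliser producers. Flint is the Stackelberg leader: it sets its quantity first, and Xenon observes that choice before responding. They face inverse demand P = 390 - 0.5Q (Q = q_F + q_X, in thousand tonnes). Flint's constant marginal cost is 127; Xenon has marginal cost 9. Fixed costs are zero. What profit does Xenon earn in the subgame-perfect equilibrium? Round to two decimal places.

47586.13

The follower Xenon best-responds to any q_F: π_X = (390 - 0.5Q)q_X - 9q_X.
Follower FOC: 381 - (1/2)q_F - q_X = 0, so q_X(q_F) = (381 - (1/2)q_F).
Flint substitutes q_X(q_F) into its own profit: π_F = q_F(390 - (1/2)q_F - (381 - (1/2)q_F)/2) - 127q_F = (399/2 - (1/4)q_F)q_F - 127q_F.
Leader FOC: 145/2 - (1/2)q_F = 0, so q_F = 145.
Then q_X = (381 - (1/2)·145) = 617/2.
Price P = 390 - (1/2)·(907/2) = 653/4.
Xenon's profit: (653/4 - 9)·(617/2) = 47586.1250.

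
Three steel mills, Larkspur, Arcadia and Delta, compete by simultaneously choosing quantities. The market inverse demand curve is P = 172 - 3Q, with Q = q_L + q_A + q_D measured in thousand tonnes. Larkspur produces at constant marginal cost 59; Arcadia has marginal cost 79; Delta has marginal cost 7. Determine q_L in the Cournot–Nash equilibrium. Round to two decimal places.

6.75

Larkspur's profit: π_L = (172 - 3Q)q_L - (59q_L). Setting ∂π_L/∂q_L = 0: 113 - 6q_L - 3(q_A + q_D) = 0.
Arcadia's profit: π_A = (172 - 3Q)q_A - (79q_A). Setting ∂π_A/∂q_A = 0: 93 - 6q_A - 3(q_L + q_D) = 0.
Delta's profit: π_D = (172 - 3Q)q_D - (7q_D). Setting ∂π_D/∂q_D = 0: 165 - 6q_D - 3(q_L + q_A) = 0.
Adding the 3 first-order conditions: 371 − 12Q = 0, so Q = 371/12.
Back-substituting: q_L = (113 − 371/4)/3 = 27/4, q_A = (93 − 371/4)/3 = 1/12, q_D = (165 − 371/4)/3 = 289/12.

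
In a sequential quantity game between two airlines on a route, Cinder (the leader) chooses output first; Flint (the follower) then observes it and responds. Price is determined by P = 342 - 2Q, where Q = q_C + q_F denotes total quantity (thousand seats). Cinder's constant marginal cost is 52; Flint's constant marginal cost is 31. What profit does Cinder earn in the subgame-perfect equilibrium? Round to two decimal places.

The follower Flint best-responds to any q_C: π_F = (342 - 2Q)q_F - 31q_F.
Setting the follower's marginal profit to zero, 311 - 2q_C - 4q_F = 0, i.e. q_F = (311 - 2q_C)/4.
Cinder substitutes q_F(q_C) into its own profit: π_C = q_C(342 - 2q_C - (311 - 2q_C)/2) - 52q_C = (373/2 - q_C)q_C - 52q_C.
The leader's first-order condition 269/2 - 2q_C = 0 yields q_C = 269/4.
Then q_F = (311 - 2·(269/4))/4 = 353/8.
Price P = 342 - 2·(891/8) = 477/4.
Cinder's profit: (477/4 - 52)·(269/4) = 4522.5625.

4522.56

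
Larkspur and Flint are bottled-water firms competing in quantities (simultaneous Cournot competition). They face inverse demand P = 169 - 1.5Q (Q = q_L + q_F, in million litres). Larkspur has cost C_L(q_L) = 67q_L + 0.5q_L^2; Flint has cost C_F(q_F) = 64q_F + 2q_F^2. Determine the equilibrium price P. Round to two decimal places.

121.03

Larkspur's profit: π_L = (169 - 1.5Q)q_L - (67q_L + (1/2)q_L²). Setting ∂π_L/∂q_L = 0: 102 - 4q_L - (3/2)(q_F) = 0.
Flint's profit: π_F = (169 - 1.5Q)q_F - (64q_F + 2q_F²). Setting ∂π_F/∂q_F = 0: 105 - 7q_F - (3/2)(q_L) = 0.
Rearranging gives the reaction functions q_L = (102 - (3/2)q_F)/4 and q_F = (105 - (3/2)q_L)/7.
Substituting one into the other gives q_L = 21.6117 and q_F = 1068/103.
Total output Q = 31.9806, so price P = 169 - (3/2)·31.9806 = 121.0291.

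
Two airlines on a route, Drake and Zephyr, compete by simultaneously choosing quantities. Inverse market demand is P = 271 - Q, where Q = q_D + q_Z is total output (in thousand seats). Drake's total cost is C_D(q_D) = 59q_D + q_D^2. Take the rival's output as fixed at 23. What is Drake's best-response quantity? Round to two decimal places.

47.25

With the rival's output fixed at 23, Drake's profit is π_D = (271 - 23 - q_D)q_D - (59q_D + q_D²) = (248 - q_D)q_D - (59q_D + q_D²).
∂π_D/∂q_D = 189 - 4q_D = 0, so q_D = 189/4.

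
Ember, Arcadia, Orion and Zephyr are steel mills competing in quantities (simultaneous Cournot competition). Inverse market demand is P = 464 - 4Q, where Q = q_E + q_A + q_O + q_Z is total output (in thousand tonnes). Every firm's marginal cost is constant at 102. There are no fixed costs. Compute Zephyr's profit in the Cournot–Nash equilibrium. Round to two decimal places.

1310.44

A representative firm's profit is π_i = q_i(464 - 4Q) - 102q_i.
Setting ∂π_i/∂q_i = 0 with rivals' quantities fixed: 362 - 8q_i - 4·Σ_{j≠i} q_j = 0.
By symmetry each firm produces the same amount; substituting Σ_{j≠i} q_j = 3q_i yields q_i = 362/20 = 181/10.
Price P = 464 - 4·(362/5) = 872/5.
Zephyr's profit: (872/5 - 102)·(181/10) = 1310.4400.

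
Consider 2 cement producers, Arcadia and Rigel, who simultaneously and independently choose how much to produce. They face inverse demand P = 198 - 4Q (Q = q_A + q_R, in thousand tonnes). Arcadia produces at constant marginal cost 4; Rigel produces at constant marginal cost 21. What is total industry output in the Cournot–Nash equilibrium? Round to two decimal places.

Arcadia's profit: π_A = (198 - 4Q)q_A - (4q_A). Setting ∂π_A/∂q_A = 0: 194 - 8q_A - 4(q_R) = 0.
Rigel's first-order condition: 177 - 8q_R - 4(q_A) = 0.
Rearranging gives the reaction functions q_A = (194 - 4q_R)/8 and q_R = (177 - 4q_A)/8.
Solving the pair: q_A = 211/12, q_R = 40/3.
Total output Q = 211/12 + 40/3 = 371/12.

30.92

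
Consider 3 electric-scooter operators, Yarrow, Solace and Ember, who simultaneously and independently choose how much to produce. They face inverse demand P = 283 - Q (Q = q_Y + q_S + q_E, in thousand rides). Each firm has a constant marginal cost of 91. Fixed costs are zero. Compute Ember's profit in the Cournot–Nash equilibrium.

2304

Each firm earns π_i = (283 - Q)q_i - 91q_i.
Setting ∂π_i/∂q_i = 0 with rivals' quantities fixed: 192 - 2q_i - Σ_{j≠i} q_j = 0.
By symmetry each firm produces the same amount; substituting Σ_{j≠i} q_j = 2q_i yields q_i = 192/4 = 48.
Price P = 283 - 144 = 139.
Ember's profit: (139 - 91)·48 = 2304.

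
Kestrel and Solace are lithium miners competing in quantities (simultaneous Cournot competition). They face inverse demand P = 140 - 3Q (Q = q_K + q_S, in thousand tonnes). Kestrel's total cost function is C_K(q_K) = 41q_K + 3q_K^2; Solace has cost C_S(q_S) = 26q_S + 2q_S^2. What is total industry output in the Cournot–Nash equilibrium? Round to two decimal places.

Kestrel's profit: π_K = (140 - 3Q)q_K - (41q_K + 3q_K²). Setting ∂π_K/∂q_K = 0: 99 - 12q_K - 3(q_S) = 0.
Solace's profit: π_S = (140 - 3Q)q_S - (26q_S + 2q_S²). Setting ∂π_S/∂q_S = 0: 114 - 10q_S - 3(q_K) = 0.
So q_K = (99 - 3q_S)/12 and q_S = (114 - 3q_K)/10.
Solving the pair: q_K = 216/37, q_S = 357/37.
Total output Q = 216/37 + 357/37 = 573/37.

15.49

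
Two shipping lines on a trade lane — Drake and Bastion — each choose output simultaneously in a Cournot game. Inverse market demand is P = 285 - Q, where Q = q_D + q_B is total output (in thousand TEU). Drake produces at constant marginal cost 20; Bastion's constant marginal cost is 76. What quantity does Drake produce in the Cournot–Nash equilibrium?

Drake's profit: π_D = (285 - Q)q_D - (20q_D). Setting ∂π_D/∂q_D = 0: 265 - 2q_D - (q_B) = 0.
Bastion's profit: π_B = (285 - Q)q_B - (76q_B). Setting ∂π_B/∂q_B = 0: 209 - 2q_B - (q_D) = 0.
Rearranging gives the reaction functions q_D = (265 - q_B)/2 and q_B = (209 - q_D)/2.
Solving the pair: q_D = 107, q_B = 51.

107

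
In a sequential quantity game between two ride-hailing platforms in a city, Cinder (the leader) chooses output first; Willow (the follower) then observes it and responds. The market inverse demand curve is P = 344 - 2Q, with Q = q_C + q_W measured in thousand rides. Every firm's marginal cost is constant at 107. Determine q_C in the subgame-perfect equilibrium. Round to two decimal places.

59.25

Solve by backward induction. Given q_C, the follower Willow maximises π_W = (344 - 2q_C - 2q_W)q_W - 107q_W.
∂π_W/∂q_W = 237 - 2q_C - 4q_W = 0 gives the reaction function q_W = (237 - 2q_C)/4.
Cinder substitutes q_W(q_C) into its own profit: π_C = q_C(344 - 2q_C - (237 - 2q_C)/2) - 107q_C = (451/2 - q_C)q_C - 107q_C.
Leader FOC: 237/2 - 2q_C = 0, so q_C = 237/4.
Then q_W = (237 - 2·(237/4))/4 = 237/8.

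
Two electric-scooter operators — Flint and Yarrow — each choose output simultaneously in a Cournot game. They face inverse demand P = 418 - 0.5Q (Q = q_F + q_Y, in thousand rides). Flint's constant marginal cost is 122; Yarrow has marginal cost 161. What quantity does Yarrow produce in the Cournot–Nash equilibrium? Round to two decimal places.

145.33

Flint's profit: π_F = (418 - 0.5Q)q_F - (122q_F). Setting ∂π_F/∂q_F = 0: 296 - q_F - (1/2)(q_Y) = 0.
Yarrow's first-order condition: 257 - q_Y - (1/2)(q_F) = 0.
Rearranging gives the reaction functions q_F = (296 - (1/2)q_Y) and q_Y = (257 - (1/2)q_F).
Solving the pair: q_F = 670/3, q_Y = 436/3.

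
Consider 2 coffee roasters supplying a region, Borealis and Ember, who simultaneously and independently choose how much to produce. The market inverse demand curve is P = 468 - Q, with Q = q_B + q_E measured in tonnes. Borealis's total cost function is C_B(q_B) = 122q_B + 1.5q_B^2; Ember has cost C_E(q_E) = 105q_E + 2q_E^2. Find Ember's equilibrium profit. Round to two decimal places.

Borealis's profit: π_B = (468 - Q)q_B - (122q_B + (3/2)q_B²). Setting ∂π_B/∂q_B = 0: 346 - 5q_B - (q_E) = 0.
Ember's profit: π_E = (468 - Q)q_E - (105q_E + 2q_E²). Setting ∂π_E/∂q_E = 0: 363 - 6q_E - (q_B) = 0.
So q_B = (346 - q_E)/5 and q_E = (363 - q_B)/6.
Substituting one into the other gives q_B = 1713/29 and q_E = 1469/29.
Price P = 468 - 109.7241 = 358.2759.
Ember's profit: 358.2759·(1469/29) - 105·(1469/29) - 2(1469/29)² = 7697.8395.

7697.84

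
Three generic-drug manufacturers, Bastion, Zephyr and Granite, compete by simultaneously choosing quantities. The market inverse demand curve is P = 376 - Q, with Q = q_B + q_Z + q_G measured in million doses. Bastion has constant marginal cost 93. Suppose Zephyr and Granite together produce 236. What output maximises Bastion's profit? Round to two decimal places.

With rivals' combined output fixed at 236, Bastion's profit is π_B = (376 - 236 - q_B)q_B - (93q_B) = (140 - q_B)q_B - (93q_B).
∂π_B/∂q_B = 47 - 2q_B = 0, so q_B = 47/2.

23.50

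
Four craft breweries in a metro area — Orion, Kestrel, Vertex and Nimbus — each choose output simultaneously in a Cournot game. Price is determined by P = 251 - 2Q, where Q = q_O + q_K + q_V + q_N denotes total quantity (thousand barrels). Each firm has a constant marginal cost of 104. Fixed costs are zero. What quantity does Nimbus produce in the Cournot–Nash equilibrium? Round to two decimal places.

14.70

A representative firm's profit is π_i = q_i(251 - 2Q) - 104q_i.
First-order condition (treating rivals' output as given): 147 - 4q_i - 2·Σ_{j≠i} q_j = 0.
With identical firms every q_j equals q_i, so Σ_{j≠i} q_j = 3q_i and 147 = 10q_i, giving q_i = 147/10.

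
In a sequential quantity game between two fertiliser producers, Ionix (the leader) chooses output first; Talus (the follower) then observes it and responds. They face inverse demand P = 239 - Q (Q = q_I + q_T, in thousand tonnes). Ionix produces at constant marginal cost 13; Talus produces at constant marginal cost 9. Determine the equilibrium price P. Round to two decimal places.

68.50

The follower Talus best-responds to any q_I: π_T = (239 - Q)q_T - 9q_T.
Follower FOC: 230 - q_I - 2q_T = 0, so q_T(q_I) = (230 - q_I)/2.
Ionix substitutes q_T(q_I) into its own profit: π_I = q_I(239 - q_I - (230 - q_I)/2) - 13q_I = (124 - (1/2)q_I)q_I - 13q_I.
Maximising: ∂π_I/∂q_I = 111 - q_I = 0, giving q_I = 111.
Then q_T = (230 - 111)/2 = 119/2.
Total output Q = 341/2, so price P = 239 - 341/2 = 137/2.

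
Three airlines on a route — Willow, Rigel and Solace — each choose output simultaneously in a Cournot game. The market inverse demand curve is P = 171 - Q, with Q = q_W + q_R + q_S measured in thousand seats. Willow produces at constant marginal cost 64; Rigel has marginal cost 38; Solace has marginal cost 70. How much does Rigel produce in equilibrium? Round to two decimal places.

Willow's profit: π_W = (171 - Q)q_W - (64q_W). Setting ∂π_W/∂q_W = 0: 107 - 2q_W - (q_R + q_S) = 0.
Rigel's first-order condition: 133 - 2q_R - (q_W + q_S) = 0.
Solace's profit: π_S = (171 - Q)q_S - (70q_S). Setting ∂π_S/∂q_S = 0: 101 - 2q_S - (q_W + q_R) = 0.
Adding the 3 first-order conditions: 341 − 4Q = 0, so Q = 341/4.
Back-substituting: q_W = (107 − 341/4) = 87/4, q_R = (133 − 341/4) = 191/4, q_S = (101 − 341/4) = 63/4.

47.75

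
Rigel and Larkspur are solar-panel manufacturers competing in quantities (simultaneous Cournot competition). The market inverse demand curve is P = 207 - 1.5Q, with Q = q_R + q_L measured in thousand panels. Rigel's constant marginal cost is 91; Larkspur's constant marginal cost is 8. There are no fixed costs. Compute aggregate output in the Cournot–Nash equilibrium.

Rigel's profit: π_R = (207 - 1.5Q)q_R - (91q_R). Setting ∂π_R/∂q_R = 0: 116 - 3q_R - (3/2)(q_L) = 0.
Larkspur's first-order condition: 199 - 3q_L - (3/2)(q_R) = 0.
Best responses: q_R = (116 - (3/2)q_L)/3, q_L = (199 - (3/2)q_R)/3.
Solving the pair: q_R = 22/3, q_L = 188/3.
Total output Q = 22/3 + 188/3 = 70.

70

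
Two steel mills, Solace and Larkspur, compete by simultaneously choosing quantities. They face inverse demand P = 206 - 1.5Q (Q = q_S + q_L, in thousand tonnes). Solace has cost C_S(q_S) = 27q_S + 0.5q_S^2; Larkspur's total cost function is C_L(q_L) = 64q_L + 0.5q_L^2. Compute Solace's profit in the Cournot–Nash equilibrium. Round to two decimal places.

2676.46

Solace's profit: π_S = (206 - 1.5Q)q_S - (27q_S + (1/2)q_S²). Setting ∂π_S/∂q_S = 0: 179 - 4q_S - (3/2)(q_L) = 0.
Larkspur's first-order condition: 142 - 4q_L - (3/2)(q_S) = 0.
Best responses: q_S = (179 - (3/2)q_L)/4, q_L = (142 - (3/2)q_S)/4.
Substituting one into the other gives q_S = 36.5818 and q_L = 1198/55.
Price P = 206 - (3/2)·(642/11) = 1303/11.
Solace's profit: (1303/11)·36.5818 - 27·36.5818 - (1/2)·36.5818² = 2676.4588.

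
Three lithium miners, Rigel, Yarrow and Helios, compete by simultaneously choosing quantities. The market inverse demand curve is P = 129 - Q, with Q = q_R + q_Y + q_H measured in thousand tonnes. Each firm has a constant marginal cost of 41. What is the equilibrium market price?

63

Each firm earns π_i = (129 - Q)q_i - 41q_i.
First-order condition (treating rivals' output as given): 88 - 2q_i - Σ_{j≠i} q_j = 0.
With identical firms every q_j equals q_i, so Σ_{j≠i} q_j = 2q_i and 88 = 4q_i, giving q_i = 22.
Total output Q = 66, so price P = 129 - 66 = 63.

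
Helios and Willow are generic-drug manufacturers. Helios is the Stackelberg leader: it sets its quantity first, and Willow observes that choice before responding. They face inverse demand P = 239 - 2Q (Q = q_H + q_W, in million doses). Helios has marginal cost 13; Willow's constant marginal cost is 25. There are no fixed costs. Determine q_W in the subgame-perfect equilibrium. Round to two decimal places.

23.75

Solve by backward induction. Given q_H, the follower Willow maximises π_W = (239 - 2q_H - 2q_W)q_W - 25q_W.
∂π_W/∂q_W = 214 - 2q_H - 4q_W = 0 gives the reaction function q_W = (214 - 2q_H)/4.
The leader anticipates this reaction. Substituting into P = 239 - 2Q gives P = 132 - q_H, so π_H = (132 - q_H)q_H - 13q_H.
The leader's first-order condition 119 - 2q_H = 0 yields q_H = 119/2.
Then q_W = (214 - 2·(119/2))/4 = 95/4.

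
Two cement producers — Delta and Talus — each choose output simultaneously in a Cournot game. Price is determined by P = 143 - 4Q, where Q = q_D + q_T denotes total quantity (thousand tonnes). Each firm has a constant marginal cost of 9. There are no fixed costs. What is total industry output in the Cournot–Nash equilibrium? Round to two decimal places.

22.33

A representative firm's profit is π_i = q_i(143 - 4Q) - 9q_i.
Setting ∂π_i/∂q_i = 0 with rivals' quantities fixed: 134 - 8q_i - 4q_j = 0.
With identical firms every q_j equals q_i, so q_j = q_i and 134 = 12q_i, giving q_i = 67/6.
Total output Q = 67/6 + 67/6 = 67/3.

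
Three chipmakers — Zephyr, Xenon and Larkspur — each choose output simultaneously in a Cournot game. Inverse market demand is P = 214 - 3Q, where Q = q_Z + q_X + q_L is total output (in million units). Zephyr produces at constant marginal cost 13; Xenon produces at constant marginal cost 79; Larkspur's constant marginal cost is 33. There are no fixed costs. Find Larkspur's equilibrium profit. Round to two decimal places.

Zephyr's profit: π_Z = (214 - 3Q)q_Z - (13q_Z). Setting ∂π_Z/∂q_Z = 0: 201 - 6q_Z - 3(q_X + q_L) = 0.
Xenon's first-order condition: 135 - 6q_X - 3(q_Z + q_L) = 0.
Larkspur's profit: π_L = (214 - 3Q)q_L - (33q_L). Setting ∂π_L/∂q_L = 0: 181 - 6q_L - 3(q_Z + q_X) = 0.
Adding the 3 first-order conditions: 517 − 12Q = 0, so Q = 517/12.
Back-substituting: q_Z = (201 − 517/4)/3 = 287/12, q_X = (135 − 517/4)/3 = 23/12, q_L = (181 − 517/4)/3 = 69/4.
Price P = 214 - 3·(517/12) = 339/4.
Larkspur's profit: (339/4 - 33)·(69/4) = 892.6875.

892.69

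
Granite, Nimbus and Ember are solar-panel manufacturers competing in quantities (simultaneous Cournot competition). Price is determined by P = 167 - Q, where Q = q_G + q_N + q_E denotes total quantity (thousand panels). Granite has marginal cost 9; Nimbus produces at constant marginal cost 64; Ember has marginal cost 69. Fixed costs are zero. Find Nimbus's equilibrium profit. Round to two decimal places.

Granite's profit: π_G = (167 - Q)q_G - (9q_G). Setting ∂π_G/∂q_G = 0: 158 - 2q_G - (q_N + q_E) = 0.
Nimbus's profit: π_N = (167 - Q)q_N - (64q_N). Setting ∂π_N/∂q_N = 0: 103 - 2q_N - (q_G + q_E) = 0.
Ember's first-order condition: 98 - 2q_E - (q_G + q_N) = 0.
Summing all 3 equations gives 359 − 4Q = 0, hence Q = 359/4.
Back-substituting: q_G = (158 − 359/4) = 273/4, q_N = (103 − 359/4) = 53/4, q_E = (98 − 359/4) = 33/4.
Price P = 167 - 359/4 = 309/4.
Nimbus's profit: (309/4 - 64)·(53/4) = 175.5625.

175.56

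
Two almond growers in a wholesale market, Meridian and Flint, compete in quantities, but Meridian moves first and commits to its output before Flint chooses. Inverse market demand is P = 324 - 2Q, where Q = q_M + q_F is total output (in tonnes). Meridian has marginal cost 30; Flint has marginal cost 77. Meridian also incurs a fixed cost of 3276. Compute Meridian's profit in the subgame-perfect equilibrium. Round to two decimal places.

3991.56

The follower Flint best-responds to any q_M: π_F = (324 - 2Q)q_F - 77q_F.
∂π_F/∂q_F = 247 - 2q_M - 4q_F = 0 gives the reaction function q_F = (247 - 2q_M)/4.
The leader anticipates this reaction. Substituting into P = 324 - 2Q gives P = 401/2 - q_M, so π_M = (401/2 - q_M)q_M - 30q_M.
The leader's first-order condition 341/2 - 2q_M = 0 yields q_M = 341/4.
Then q_F = (247 - 2·(341/4))/4 = 153/8.
Price P = 324 - 2·(835/8) = 461/4.
Meridian's profit: (461/4 - 30)·(341/4) - 3276 = 3991.5625.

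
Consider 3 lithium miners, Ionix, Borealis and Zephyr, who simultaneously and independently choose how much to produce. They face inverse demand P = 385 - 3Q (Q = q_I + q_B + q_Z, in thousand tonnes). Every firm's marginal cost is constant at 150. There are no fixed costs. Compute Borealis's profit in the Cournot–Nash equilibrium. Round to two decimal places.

A representative firm's profit is π_i = q_i(385 - 3Q) - 150q_i.
Setting ∂π_i/∂q_i = 0 with rivals' quantities fixed: 235 - 6q_i - 3·Σ_{j≠i} q_j = 0.
With identical firms every q_j equals q_i, so Σ_{j≠i} q_j = 2q_i and 235 = 12q_i, giving q_i = 235/12.
Price P = 385 - 3·(235/4) = 835/4.
Borealis's profit: (835/4 - 150)·(235/12) = 1150.5208.

1150.52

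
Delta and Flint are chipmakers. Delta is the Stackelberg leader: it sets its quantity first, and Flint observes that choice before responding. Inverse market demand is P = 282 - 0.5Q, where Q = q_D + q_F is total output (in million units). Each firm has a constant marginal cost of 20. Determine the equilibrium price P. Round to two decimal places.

Solve by backward induction. Given q_D, the follower Flint maximises π_F = (282 - (1/2)q_D - (1/2)q_F)q_F - 20q_F.
Setting the follower's marginal profit to zero, 262 - (1/2)q_D - q_F = 0, i.e. q_F = (262 - (1/2)q_D).
The leader anticipates this reaction. Substituting into P = 282 - 0.5Q gives P = 151 - (1/4)q_D, so π_D = (151 - (1/4)q_D)q_D - 20q_D.
Maximising: ∂π_D/∂q_D = 131 - (1/2)q_D = 0, giving q_D = 262.
Then q_F = (262 - (1/2)·262) = 131.
Total output Q = 393, so price P = 282 - (1/2)·393 = 171/2.

85.50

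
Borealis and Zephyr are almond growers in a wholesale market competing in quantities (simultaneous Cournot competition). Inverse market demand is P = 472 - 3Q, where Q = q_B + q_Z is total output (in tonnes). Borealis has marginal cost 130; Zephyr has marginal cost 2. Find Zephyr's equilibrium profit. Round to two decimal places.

13244.59

Borealis's profit: π_B = (472 - 3Q)q_B - (130q_B). Setting ∂π_B/∂q_B = 0: 342 - 6q_B - 3(q_Z) = 0.
Zephyr's profit: π_Z = (472 - 3Q)q_Z - (2q_Z). Setting ∂π_Z/∂q_Z = 0: 470 - 6q_Z - 3(q_B) = 0.
Rearranging gives the reaction functions q_B = (342 - 3q_Z)/6 and q_Z = (470 - 3q_B)/6.
Solving the pair: q_B = 214/9, q_Z = 598/9.
Price P = 472 - 3·(812/9) = 604/3.
Zephyr's profit: (604/3 - 2)·(598/9) = 13244.5926.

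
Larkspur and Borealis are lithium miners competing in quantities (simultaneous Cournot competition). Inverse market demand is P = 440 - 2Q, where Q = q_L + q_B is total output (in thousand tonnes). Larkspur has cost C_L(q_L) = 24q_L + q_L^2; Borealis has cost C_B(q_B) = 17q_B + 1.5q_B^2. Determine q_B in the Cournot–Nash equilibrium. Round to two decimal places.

44.89

Larkspur's profit: π_L = (440 - 2Q)q_L - (24q_L + q_L²). Setting ∂π_L/∂q_L = 0: 416 - 6q_L - 2(q_B) = 0.
Borealis's first-order condition: 423 - 7q_B - 2(q_L) = 0.
Best responses: q_L = (416 - 2q_B)/6, q_B = (423 - 2q_L)/7.
Substituting one into the other gives q_L = 1033/19 and q_B = 853/19.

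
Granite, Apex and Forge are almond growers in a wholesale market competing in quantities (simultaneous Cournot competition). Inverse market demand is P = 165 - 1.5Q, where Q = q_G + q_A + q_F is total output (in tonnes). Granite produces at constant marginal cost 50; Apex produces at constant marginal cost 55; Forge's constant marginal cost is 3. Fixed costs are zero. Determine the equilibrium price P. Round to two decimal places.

68.25

Granite's profit: π_G = (165 - 1.5Q)q_G - (50q_G). Setting ∂π_G/∂q_G = 0: 115 - 3q_G - (3/2)(q_A + q_F) = 0.
Apex's profit: π_A = (165 - 1.5Q)q_A - (55q_A). Setting ∂π_A/∂q_A = 0: 110 - 3q_A - (3/2)(q_G + q_F) = 0.
Forge's profit: π_F = (165 - 1.5Q)q_F - (3q_F). Setting ∂π_F/∂q_F = 0: 162 - 3q_F - (3/2)(q_G + q_A) = 0.
Adding the 3 first-order conditions: 387 − 6Q = 0, so Q = 129/2.
Back-substituting: q_G = (115 − 387/4)/(3/2) = 73/6, q_A = (110 − 387/4)/(3/2) = 53/6, q_F = (162 − 387/4)/(3/2) = 87/2.
Total output Q = 129/2, so price P = 165 - (3/2)·(129/2) = 273/4.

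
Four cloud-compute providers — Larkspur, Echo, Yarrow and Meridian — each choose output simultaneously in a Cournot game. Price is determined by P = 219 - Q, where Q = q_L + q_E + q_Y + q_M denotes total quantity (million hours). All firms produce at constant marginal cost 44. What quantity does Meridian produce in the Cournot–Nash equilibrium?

35

A representative firm's profit is π_i = q_i(219 - Q) - 44q_i.
First-order condition (treating rivals' output as given): 175 - 2q_i - Σ_{j≠i} q_j = 0.
With identical firms every q_j equals q_i, so Σ_{j≠i} q_j = 3q_i and 175 = 5q_i, giving q_i = 35.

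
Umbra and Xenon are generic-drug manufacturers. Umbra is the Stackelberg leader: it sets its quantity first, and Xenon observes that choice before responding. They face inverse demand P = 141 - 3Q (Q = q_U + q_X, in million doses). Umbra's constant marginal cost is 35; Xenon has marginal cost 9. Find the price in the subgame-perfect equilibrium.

55

Solve by backward induction. Given q_U, the follower Xenon maximises π_X = (141 - 3q_U - 3q_X)q_X - 9q_X.
∂π_X/∂q_X = 132 - 3q_U - 6q_X = 0 gives the reaction function q_X = (132 - 3q_U)/6.
The leader anticipates this reaction. Substituting into P = 141 - 3Q gives P = 75 - (3/2)q_U, so π_U = (75 - (3/2)q_U)q_U - 35q_U.
The leader's first-order condition 40 - 3q_U = 0 yields q_U = 40/3.
Then q_X = (132 - 3·(40/3))/6 = 46/3.
Total output Q = 86/3, so price P = 141 - 3·(86/3) = 55.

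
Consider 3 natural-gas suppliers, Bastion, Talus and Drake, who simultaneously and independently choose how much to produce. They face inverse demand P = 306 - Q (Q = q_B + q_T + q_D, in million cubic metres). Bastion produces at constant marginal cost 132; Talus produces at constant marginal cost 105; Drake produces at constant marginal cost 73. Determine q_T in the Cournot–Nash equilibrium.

49

Bastion's profit: π_B = (306 - Q)q_B - (132q_B). Setting ∂π_B/∂q_B = 0: 174 - 2q_B - (q_T + q_D) = 0.
Talus's first-order condition: 201 - 2q_T - (q_B + q_D) = 0.
Drake's first-order condition: 233 - 2q_D - (q_B + q_T) = 0.
Adding the 3 first-order conditions: 608 − 4Q = 0, so Q = 152.
Back-substituting: q_B = (174 − 152) = 22, q_T = (201 − 152) = 49, q_D = (233 − 152) = 81.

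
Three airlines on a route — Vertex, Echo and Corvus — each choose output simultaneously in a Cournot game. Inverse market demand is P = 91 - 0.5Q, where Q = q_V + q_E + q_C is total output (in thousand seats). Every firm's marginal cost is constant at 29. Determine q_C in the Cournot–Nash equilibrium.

A representative firm's profit is π_i = q_i(91 - 0.5Q) - 29q_i.
Setting ∂π_i/∂q_i = 0 with rivals' quantities fixed: 62 - q_i - (1/2)·Σ_{j≠i} q_j = 0.
With identical firms every q_j equals q_i, so Σ_{j≠i} q_j = 2q_i and 62 = 2q_i, giving q_i = 31.

31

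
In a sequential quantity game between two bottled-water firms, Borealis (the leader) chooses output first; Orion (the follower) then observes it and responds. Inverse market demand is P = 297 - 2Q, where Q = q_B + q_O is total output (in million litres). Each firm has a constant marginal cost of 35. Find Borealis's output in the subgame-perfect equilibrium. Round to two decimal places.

65.50

The follower Orion best-responds to any q_B: π_O = (297 - 2Q)q_O - 35q_O.
Setting the follower's marginal profit to zero, 262 - 2q_B - 4q_O = 0, i.e. q_O = (262 - 2q_B)/4.
Borealis substitutes q_O(q_B) into its own profit: π_B = q_B(297 - 2q_B - (262 - 2q_B)/2) - 35q_B = (166 - q_B)q_B - 35q_B.
The leader's first-order condition 131 - 2q_B = 0 yields q_B = 131/2.
Then q_O = (262 - 2·(131/2))/4 = 131/4.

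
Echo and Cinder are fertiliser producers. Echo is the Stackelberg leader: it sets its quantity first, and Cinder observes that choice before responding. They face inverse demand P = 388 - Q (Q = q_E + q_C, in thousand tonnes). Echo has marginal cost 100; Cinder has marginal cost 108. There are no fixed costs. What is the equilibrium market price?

174

The follower Cinder best-responds to any q_E: π_C = (388 - Q)q_C - 108q_C.
Setting the follower's marginal profit to zero, 280 - q_E - 2q_C = 0, i.e. q_C = (280 - q_E)/2.
The leader anticipates this reaction. Substituting into P = 388 - Q gives P = 248 - (1/2)q_E, so π_E = (248 - (1/2)q_E)q_E - 100q_E.
The leader's first-order condition 148 - q_E = 0 yields q_E = 148.
Then q_C = (280 - 148)/2 = 66.
Total output Q = 214, so price P = 388 - 214 = 174.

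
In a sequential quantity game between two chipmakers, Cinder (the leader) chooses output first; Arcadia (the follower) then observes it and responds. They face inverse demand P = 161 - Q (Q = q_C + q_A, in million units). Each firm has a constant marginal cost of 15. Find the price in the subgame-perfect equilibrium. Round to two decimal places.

51.50

The follower Arcadia best-responds to any q_C: π_A = (161 - Q)q_A - 15q_A.
Follower FOC: 146 - q_C - 2q_A = 0, so q_A(q_C) = (146 - q_C)/2.
The leader anticipates this reaction. Substituting into P = 161 - Q gives P = 88 - (1/2)q_C, so π_C = (88 - (1/2)q_C)q_C - 15q_C.
The leader's first-order condition 73 - q_C = 0 yields q_C = 73.
Then q_A = (146 - 73)/2 = 73/2.
Total output Q = 219/2, so price P = 161 - 219/2 = 103/2.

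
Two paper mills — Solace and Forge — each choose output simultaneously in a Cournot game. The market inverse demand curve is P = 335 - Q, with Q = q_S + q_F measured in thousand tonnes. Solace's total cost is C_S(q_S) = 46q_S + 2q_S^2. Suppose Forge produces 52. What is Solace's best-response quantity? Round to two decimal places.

39.50

With the rival's output fixed at 52, Solace's profit is π_S = (335 - 52 - q_S)q_S - (46q_S + 2q_S²) = (283 - q_S)q_S - (46q_S + 2q_S²).
∂π_S/∂q_S = 237 - 6q_S = 0, so q_S = 79/2.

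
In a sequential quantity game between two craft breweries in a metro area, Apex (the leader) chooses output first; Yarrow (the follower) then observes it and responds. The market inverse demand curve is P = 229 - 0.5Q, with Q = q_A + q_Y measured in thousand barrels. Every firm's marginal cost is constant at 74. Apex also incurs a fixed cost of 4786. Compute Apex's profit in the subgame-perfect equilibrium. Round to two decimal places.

Solve by backward induction. Given q_A, the follower Yarrow maximises π_Y = (229 - (1/2)q_A - (1/2)q_Y)q_Y - 74q_Y.
Setting the follower's marginal profit to zero, 155 - (1/2)q_A - q_Y = 0, i.e. q_Y = (155 - (1/2)q_A).
Apex substitutes q_Y(q_A) into its own profit: π_A = q_A(229 - (1/2)q_A - (155 - (1/2)q_A)/2) - 74q_A = (303/2 - (1/4)q_A)q_A - 74q_A.
Leader FOC: 155/2 - (1/2)q_A = 0, so q_A = 155.
Then q_Y = (155 - (1/2)·155) = 155/2.
Price P = 229 - (1/2)·(465/2) = 451/4.
Apex's profit: (451/4 - 74)·155 - 4786 = 1220.2500.

1220.25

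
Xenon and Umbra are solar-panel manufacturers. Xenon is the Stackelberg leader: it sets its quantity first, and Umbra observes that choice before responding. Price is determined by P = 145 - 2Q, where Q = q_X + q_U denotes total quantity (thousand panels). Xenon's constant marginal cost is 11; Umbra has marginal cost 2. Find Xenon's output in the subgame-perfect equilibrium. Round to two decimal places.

Solve by backward induction. Given q_X, the follower Umbra maximises π_U = (145 - 2q_X - 2q_U)q_U - 2q_U.
Follower FOC: 143 - 2q_X - 4q_U = 0, so q_U(q_X) = (143 - 2q_X)/4.
Xenon substitutes q_U(q_X) into its own profit: π_X = q_X(145 - 2q_X - (143 - 2q_X)/2) - 11q_X = (147/2 - q_X)q_X - 11q_X.
Maximising: ∂π_X/∂q_X = 125/2 - 2q_X = 0, giving q_X = 125/4.
Then q_U = (143 - 2·(125/4))/4 = 161/8.

31.25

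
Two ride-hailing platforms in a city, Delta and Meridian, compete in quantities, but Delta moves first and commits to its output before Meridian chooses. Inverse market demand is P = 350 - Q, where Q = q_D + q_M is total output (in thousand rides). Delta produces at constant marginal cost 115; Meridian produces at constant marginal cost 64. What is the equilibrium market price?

The follower Meridian best-responds to any q_D: π_M = (350 - Q)q_M - 64q_M.
Setting the follower's marginal profit to zero, 286 - q_D - 2q_M = 0, i.e. q_M = (286 - q_D)/2.
The leader anticipates this reaction. Substituting into P = 350 - Q gives P = 207 - (1/2)q_D, so π_D = (207 - (1/2)q_D)q_D - 115q_D.
The leader's first-order condition 92 - q_D = 0 yields q_D = 92.
Then q_M = (286 - 92)/2 = 97.
Total output Q = 189, so price P = 350 - 189 = 161.

161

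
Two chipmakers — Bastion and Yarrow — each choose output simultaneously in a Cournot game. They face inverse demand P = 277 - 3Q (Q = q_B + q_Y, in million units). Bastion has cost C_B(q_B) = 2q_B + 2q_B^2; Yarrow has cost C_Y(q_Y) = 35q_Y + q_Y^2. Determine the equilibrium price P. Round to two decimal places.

Bastion's profit: π_B = (277 - 3Q)q_B - (2q_B + 2q_B²). Setting ∂π_B/∂q_B = 0: 275 - 10q_B - 3(q_Y) = 0.
Yarrow's profit: π_Y = (277 - 3Q)q_Y - (35q_Y + q_Y²). Setting ∂π_Y/∂q_Y = 0: 242 - 8q_Y - 3(q_B) = 0.
Rearranging gives the reaction functions q_B = (275 - 3q_Y)/10 and q_Y = (242 - 3q_B)/8.
Substituting one into the other gives q_B = 1474/71 and q_Y = 1595/71.
Total output Q = 43.2254, so price P = 277 - 3·43.2254 = 147.3239.

147.32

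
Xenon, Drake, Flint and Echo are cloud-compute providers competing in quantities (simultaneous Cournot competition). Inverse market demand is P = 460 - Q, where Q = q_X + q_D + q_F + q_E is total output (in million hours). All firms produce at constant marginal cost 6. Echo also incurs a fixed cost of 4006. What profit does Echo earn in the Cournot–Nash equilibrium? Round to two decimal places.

A representative firm's profit is π_i = q_i(460 - Q) - 6q_i.
First-order condition (treating rivals' output as given): 454 - 2q_i - Σ_{j≠i} q_j = 0.
By symmetry each firm produces the same amount; substituting Σ_{j≠i} q_j = 3q_i yields q_i = 454/5.
Price P = 460 - 1816/5 = 484/5.
Echo's profit: (484/5 - 6)·(454/5) - 4006 = 4238.6400.

4238.64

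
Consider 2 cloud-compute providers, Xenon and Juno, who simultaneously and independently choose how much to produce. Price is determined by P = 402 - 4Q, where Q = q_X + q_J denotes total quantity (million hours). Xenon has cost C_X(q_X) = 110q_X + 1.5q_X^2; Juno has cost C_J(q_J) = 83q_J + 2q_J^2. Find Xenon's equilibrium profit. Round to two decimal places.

Xenon's profit: π_X = (402 - 4Q)q_X - (110q_X + (3/2)q_X²). Setting ∂π_X/∂q_X = 0: 292 - 11q_X - 4(q_J) = 0.
Juno's profit: π_J = (402 - 4Q)q_J - (83q_J + 2q_J²). Setting ∂π_J/∂q_J = 0: 319 - 12q_J - 4(q_X) = 0.
Best responses: q_X = (292 - 4q_J)/11, q_J = (319 - 4q_X)/12.
Substituting one into the other gives q_X = 557/29 and q_J = 20.1810.
Price P = 402 - 4·39.3879 = 244.4483.
Xenon's profit: 244.4483·(557/29) - 110·(557/29) - (3/2)(557/29)² = 2028.9768.

2028.98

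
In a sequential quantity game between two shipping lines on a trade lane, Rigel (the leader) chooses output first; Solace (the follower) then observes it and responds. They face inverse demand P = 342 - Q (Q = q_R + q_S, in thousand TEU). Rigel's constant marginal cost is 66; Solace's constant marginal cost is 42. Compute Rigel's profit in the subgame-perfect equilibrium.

The follower Solace best-responds to any q_R: π_S = (342 - Q)q_S - 42q_S.
Follower FOC: 300 - q_R - 2q_S = 0, so q_S(q_R) = (300 - q_R)/2.
The leader anticipates this reaction. Substituting into P = 342 - Q gives P = 192 - (1/2)q_R, so π_R = (192 - (1/2)q_R)q_R - 66q_R.
The leader's first-order condition 126 - q_R = 0 yields q_R = 126.
Then q_S = (300 - 126)/2 = 87.
Price P = 342 - 213 = 129.
Rigel's profit: (129 - 66)·126 = 7938.

7938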